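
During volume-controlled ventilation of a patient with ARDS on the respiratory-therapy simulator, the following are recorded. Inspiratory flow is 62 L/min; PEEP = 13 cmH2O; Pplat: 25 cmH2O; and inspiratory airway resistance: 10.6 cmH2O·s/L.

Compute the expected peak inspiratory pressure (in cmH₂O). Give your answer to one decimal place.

36.0

Flow: 62 L/min ÷ 60 = 1.0333 L/s.
PIP = Pplat + Raw × flow = 25 + 10.6 × 1.0333 = 25 + 10.953 = 35.953 cmH2O.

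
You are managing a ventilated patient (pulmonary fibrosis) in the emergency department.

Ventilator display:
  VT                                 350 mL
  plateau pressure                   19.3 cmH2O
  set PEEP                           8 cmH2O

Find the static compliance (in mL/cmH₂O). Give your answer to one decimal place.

Cstat = Vt / (Pplat − PEEP) = 350 / (19.3 − 8) = 350 / 11.3 = 30.973 mL/cmH2O.

31.0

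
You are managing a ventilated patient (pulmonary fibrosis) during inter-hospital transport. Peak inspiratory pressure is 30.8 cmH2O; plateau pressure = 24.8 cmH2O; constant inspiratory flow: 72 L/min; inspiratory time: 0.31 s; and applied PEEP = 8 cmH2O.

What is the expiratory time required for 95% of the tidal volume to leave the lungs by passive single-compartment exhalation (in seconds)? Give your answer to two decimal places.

Flow: 72 L/min ÷ 60 = 1.2 L/s.
Vt = flow × Ti = 1.2 L/s × 0.31 s × 1000 mL/L = 372.0 mL.
R = (PIP − Pplat)/V̇ = (30.8 − 24.8) / 1.2 = 6.0/1.2 = 5.0 cmH2O·s/L.
C = Vt/(Pplat − PEEP) = 372.0 / (24.8 − 8) = 372.0/16.8 = 22.143 mL/cmH2O.
τ = R × C = 5.0 × 0.02214 L/cmH2O = 0.1107 s.
t = −τ·ln(1 − 0.95) = −0.1107·ln(0.05) = 0.3316 s.

0.33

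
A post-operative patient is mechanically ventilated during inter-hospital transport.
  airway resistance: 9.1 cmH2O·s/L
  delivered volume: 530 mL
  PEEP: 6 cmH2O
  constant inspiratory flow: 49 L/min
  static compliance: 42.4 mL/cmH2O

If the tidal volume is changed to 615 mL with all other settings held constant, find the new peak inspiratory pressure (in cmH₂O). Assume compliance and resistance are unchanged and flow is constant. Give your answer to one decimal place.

Flow: 49 L/min ÷ 60 = 0.8167 L/s.
PIP = Vt/C + R·V̇ + PEEP (constant-flow equation of motion).
Only the elastic term changes: ΔPIP = ΔVt / C = (615 − 530) / 42.4 = 2.005 cmH2O.
Original PIP = 530/42.4 + 9.1×0.8167 + 6 = 25.932 cmH2O; new PIP = 25.932 + (2.005) = 27.937 cmH2O.

27.9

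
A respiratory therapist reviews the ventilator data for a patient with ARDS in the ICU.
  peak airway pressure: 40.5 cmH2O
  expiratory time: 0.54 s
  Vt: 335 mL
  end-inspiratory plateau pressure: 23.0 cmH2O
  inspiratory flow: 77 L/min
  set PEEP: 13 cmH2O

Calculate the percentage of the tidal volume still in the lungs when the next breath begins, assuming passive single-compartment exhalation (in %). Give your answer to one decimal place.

Flow: 77 L/min ÷ 60 = 1.2833 L/s.
R = (PIP − Pplat)/V̇ = (40.5 − 23.0) / 1.2833 = 17.5/1.2833 = 13.637 cmH2O·s/L.
C = Vt/(Pplat − PEEP) = 335.0 / (23.0 − 13) = 335.0/10.0 = 33.5 mL/cmH2O.
τ = R × C = 13.637 × 0.0335 L/cmH2O = 0.4568 s.
Fraction remaining at end-expiration = e^(−Te/τ) = e^(−0.54/0.4568) = 0.3066 → 30.66%.

30.7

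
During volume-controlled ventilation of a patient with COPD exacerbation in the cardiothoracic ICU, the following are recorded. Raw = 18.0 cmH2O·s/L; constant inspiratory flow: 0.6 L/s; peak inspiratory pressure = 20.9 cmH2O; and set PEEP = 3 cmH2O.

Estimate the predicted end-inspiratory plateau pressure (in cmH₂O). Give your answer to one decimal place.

Pplat = PIP − Raw × flow = 20.9 − 18.0 × 0.6 = 20.9 − 10.8 = 10.1 cmH2O.

10.1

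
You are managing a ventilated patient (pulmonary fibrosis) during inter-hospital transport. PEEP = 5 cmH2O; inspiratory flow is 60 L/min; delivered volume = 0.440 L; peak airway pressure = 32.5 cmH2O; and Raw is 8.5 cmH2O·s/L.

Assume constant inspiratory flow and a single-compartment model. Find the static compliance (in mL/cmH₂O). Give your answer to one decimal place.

Flow: 60 L/min ÷ 60 = 1 L/s.
Equation of motion (constant flow): PIP = Vt/C + R·V̇ + PEEP.
Vt/C = PIP − R·V̇ − PEEP = 32.5 − 8.5×1 − 5 = 32.5 − 8.5 − 5 = 19.0 cmH2O.
C = Vt / 19.0 = 440 / 19.0 = 23.158 mL/cmH2O.

23.2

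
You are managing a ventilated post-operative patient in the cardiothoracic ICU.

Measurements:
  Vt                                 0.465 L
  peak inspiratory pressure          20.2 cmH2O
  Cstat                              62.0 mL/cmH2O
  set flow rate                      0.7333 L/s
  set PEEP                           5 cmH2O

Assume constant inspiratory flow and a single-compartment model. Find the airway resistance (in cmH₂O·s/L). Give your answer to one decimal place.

Equation of motion (constant flow): PIP = Vt/C + R·V̇ + PEEP.
R·V̇ = PIP − Vt/C − PEEP = 20.2 − 465/62.0 − 5 = 20.2 − 7.5 − 5 = 7.7 cmH2O.
R = 7.7 / 0.7333 = 10.5 cmH2O·s/L.

10.5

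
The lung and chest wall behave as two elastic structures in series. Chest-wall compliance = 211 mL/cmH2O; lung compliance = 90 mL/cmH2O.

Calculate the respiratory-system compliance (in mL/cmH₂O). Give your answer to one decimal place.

63.1

Lung and chest wall are elastances in series: 1/Crs = 1/CL + 1/Ccw.
1/Crs = 1/90 + 1/211 = 0.01585.
Crs = 63.091 mL/cmH2O.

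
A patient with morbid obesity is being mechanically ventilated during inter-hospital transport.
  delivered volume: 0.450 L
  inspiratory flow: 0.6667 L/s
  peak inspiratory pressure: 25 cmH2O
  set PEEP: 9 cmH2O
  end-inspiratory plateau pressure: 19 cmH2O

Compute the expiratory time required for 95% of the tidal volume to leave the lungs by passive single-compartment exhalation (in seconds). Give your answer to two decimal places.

1.21

R = (PIP − Pplat)/V̇ = (25 − 19) / 0.6667 = 6.0/0.6667 = 9.0 cmH2O·s/L.
C = Vt/(Pplat − PEEP) = 450.0 / (19 − 9) = 450.0/10.0 = 45.0 mL/cmH2O.
τ = R × C = 9.0 × 0.045 L/cmH2O = 0.405 s.
t = −τ·ln(1 − 0.95) = −0.405·ln(0.05) = 1.213 s.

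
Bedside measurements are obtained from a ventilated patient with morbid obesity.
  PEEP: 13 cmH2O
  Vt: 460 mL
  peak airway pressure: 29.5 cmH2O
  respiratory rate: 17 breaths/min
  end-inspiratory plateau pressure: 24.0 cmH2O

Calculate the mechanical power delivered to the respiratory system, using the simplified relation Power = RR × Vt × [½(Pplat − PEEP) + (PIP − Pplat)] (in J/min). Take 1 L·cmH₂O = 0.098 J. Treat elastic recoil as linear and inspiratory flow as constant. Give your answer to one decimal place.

Per-breath work = Vt × [½(Pplat−PEEP) + (PIP−Pplat)] = 0.460 × [0.5×11.0 + 5.5] = 0.460 × 11.0 = 5.06 L·cmH2O.
Power = 17 × 5.06 = 86.02 L·cmH2O/min.
× 0.098 J/(L·cmH2O) → 8.43 J/min.

8.4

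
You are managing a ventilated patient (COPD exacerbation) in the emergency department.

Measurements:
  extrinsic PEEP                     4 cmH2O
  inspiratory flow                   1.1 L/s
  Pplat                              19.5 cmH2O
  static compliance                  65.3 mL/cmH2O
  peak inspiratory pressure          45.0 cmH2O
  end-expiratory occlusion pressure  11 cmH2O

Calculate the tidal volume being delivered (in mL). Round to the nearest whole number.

End-expiratory occlusion gives total PEEP = 11 cmH2O (intrinsic PEEP = 11 − 4 = 7). Use total PEEP for the elastic gradient.
Vt = Cstat × (Pplat − PEEPtotal) = 65.3 × (19.5 − 11) = 65.3 × 8.5 = 555.05 mL.

555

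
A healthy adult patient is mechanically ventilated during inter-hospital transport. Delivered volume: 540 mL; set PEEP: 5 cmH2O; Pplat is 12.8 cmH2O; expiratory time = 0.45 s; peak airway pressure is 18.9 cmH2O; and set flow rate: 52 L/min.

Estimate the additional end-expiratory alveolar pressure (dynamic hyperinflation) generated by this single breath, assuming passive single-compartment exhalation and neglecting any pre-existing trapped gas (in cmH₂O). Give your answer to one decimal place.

Flow: 52 L/min ÷ 60 = 0.8667 L/s.
R = (PIP − Pplat)/V̇ = (18.9 − 12.8) / 0.8667 = 6.1/0.8667 = 7.038 cmH2O·s/L.
C = Vt/(Pplat − PEEP) = 540.0 / (12.8 − 5) = 540.0/7.8 = 69.231 mL/cmH2O.
τ = R × C = 7.038 × 0.06923 L/cmH2O = 0.4872 s.
Fraction remaining = e^(−Te/τ) = e^(−0.45/0.4872) = 0.3971; trapped volume = 540.0 × 0.3971 = 214.43 mL.
Additional alveolar pressure from trapping ≈ V_trapped / C = 214.43 / 69.231 = 3.097 cmH2O.

3.1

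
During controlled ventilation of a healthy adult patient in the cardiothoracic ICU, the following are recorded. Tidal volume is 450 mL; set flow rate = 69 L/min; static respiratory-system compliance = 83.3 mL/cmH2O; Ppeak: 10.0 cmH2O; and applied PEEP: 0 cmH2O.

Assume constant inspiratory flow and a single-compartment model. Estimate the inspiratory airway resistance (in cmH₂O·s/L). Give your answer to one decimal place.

4.0

Flow: 69 L/min ÷ 60 = 1.15 L/s.
Equation of motion (constant flow): PIP = Vt/C + R·V̇ + PEEP.
R·V̇ = PIP − Vt/C − PEEP = 10.0 − 450/83.3 − 0 = 10.0 − 5.402 − 0 = 4.598 cmH2O.
R = 4.598 / 1.15 = 3.998 cmH2O·s/L.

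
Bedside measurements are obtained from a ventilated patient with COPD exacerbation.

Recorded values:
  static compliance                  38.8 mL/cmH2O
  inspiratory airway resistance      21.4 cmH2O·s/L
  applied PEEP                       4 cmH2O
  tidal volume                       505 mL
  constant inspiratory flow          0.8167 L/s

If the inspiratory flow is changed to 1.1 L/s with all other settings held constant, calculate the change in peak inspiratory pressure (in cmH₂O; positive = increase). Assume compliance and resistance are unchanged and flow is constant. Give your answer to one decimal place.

PIP = Vt/C + R·V̇ + PEEP (constant-flow equation of motion).
Only the resistive term changes: ΔPIP = R × ΔV̇ = 21.4 × (1.1 − 0.8167) = 21.4 × 0.2833 = 6.063 cmH2O.

6.1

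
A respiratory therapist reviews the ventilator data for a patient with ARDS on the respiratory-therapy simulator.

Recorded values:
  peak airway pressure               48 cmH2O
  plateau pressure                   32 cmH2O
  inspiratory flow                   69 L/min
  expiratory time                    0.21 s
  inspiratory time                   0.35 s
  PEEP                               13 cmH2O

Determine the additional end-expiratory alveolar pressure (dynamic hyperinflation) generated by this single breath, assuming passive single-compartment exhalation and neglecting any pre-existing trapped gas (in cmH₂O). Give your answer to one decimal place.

Flow: 69 L/min ÷ 60 = 1.15 L/s.
Vt = flow × Ti = 1.15 L/s × 0.35 s × 1000 mL/L = 402.5 mL.
R = (PIP − Pplat)/V̇ = (48 − 32) / 1.15 = 16.0/1.15 = 13.913 cmH2O·s/L.
C = Vt/(Pplat − PEEP) = 402.5 / (32 − 13) = 402.5/19.0 = 21.184 mL/cmH2O.
τ = R × C = 13.913 × 0.02118 L/cmH2O = 0.2947 s.
Fraction remaining = e^(−Te/τ) = e^(−0.21/0.2947) = 0.4904; trapped volume = 402.5 × 0.4904 = 197.39 mL.
Additional alveolar pressure from trapping ≈ V_trapped / C = 197.39 / 21.184 = 9.318 cmH2O.

9.3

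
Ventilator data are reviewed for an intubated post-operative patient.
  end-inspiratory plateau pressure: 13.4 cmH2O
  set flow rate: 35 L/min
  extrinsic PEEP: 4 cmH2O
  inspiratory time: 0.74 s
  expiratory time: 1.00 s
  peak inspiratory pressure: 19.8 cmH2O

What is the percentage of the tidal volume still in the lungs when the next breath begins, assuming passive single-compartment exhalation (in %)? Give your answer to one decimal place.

13.7

Flow: 35 L/min ÷ 60 = 0.5833 L/s.
Vt = flow × Ti = 0.5833 L/s × 0.74 s × 1000 mL/L = 431.64 mL.
R = (PIP − Pplat)/V̇ = (19.8 − 13.4) / 0.5833 = 6.4/0.5833 = 10.972 cmH2O·s/L.
C = Vt/(Pplat − PEEP) = 431.64 / (13.4 − 4) = 431.64/9.4 = 45.919 mL/cmH2O.
τ = R × C = 10.972 × 0.04592 L/cmH2O = 0.5038 s.
Fraction remaining at end-expiration = e^(−Te/τ) = e^(−1.00/0.5038) = 0.1374 → 13.74%.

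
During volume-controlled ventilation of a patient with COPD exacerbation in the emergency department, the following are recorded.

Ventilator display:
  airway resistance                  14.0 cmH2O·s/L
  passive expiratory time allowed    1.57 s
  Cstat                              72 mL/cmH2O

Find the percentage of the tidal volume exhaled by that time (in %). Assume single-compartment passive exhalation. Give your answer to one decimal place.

τ = R × C = 14.0 × 72 mL/cmH2O = 14.0 × 0.072 L/cmH2O = 1.008 s.
Passive exhalation: V(t)/V₀ = e^(−t/τ) = e^(−1.57/1.008) = 0.2107.
Fraction exhaled = 1 − 0.2107 = 0.7893 → 78.93%.

78.9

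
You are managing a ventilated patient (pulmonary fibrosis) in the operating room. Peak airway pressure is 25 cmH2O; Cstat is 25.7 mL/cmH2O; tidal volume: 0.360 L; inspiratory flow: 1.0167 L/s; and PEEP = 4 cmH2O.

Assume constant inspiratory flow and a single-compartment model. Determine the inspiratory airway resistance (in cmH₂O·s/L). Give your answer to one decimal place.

Equation of motion (constant flow): PIP = Vt/C + R·V̇ + PEEP.
R·V̇ = PIP − Vt/C − PEEP = 25 − 360/25.7 − 4 = 25 − 14.008 − 4 = 6.992 cmH2O.
R = 6.992 / 1.0167 = 6.877 cmH2O·s/L.

6.9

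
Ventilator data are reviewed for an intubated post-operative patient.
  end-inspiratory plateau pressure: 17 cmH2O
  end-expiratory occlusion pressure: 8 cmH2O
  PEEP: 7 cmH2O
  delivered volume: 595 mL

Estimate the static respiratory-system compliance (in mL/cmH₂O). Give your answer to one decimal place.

66.1

End-expiratory occlusion gives total PEEP = 8 cmH2O (intrinsic PEEP = 8 − 7 = 1). Use total PEEP for the elastic gradient.
Cstat = Vt / (Pplat − PEEPtotal) = 595 / (17 − 8) = 595 / 9.0 = 66.111 mL/cmH2O.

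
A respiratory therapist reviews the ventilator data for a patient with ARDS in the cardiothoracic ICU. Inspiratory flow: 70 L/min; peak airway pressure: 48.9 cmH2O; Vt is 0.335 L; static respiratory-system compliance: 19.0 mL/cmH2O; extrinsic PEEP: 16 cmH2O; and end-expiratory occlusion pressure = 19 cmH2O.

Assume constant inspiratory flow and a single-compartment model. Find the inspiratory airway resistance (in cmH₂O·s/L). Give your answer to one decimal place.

10.5

Flow: 70 L/min ÷ 60 = 1.1667 L/s.
Total PEEP = 19 cmH2O (set 16 + intrinsic 3); this is the baseline alveolar pressure.
Equation of motion (constant flow): PIP = Vt/C + R·V̇ + PEEP.
R·V̇ = PIP − Vt/C − PEEP = 48.9 − 335/19.0 − 19 = 48.9 − 17.632 − 19 = 12.268 cmH2O.
R = 12.268 / 1.1667 = 10.515 cmH2O·s/L.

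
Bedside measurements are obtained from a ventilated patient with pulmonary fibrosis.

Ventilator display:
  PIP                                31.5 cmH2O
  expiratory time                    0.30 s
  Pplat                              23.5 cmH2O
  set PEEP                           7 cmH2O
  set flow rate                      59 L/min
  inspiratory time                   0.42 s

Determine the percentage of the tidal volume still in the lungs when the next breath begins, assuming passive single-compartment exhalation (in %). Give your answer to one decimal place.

Flow: 59 L/min ÷ 60 = 0.9833 L/s.
Vt = flow × Ti = 0.9833 L/s × 0.42 s × 1000 mL/L = 412.99 mL.
R = (PIP − Pplat)/V̇ = (31.5 − 23.5) / 0.9833 = 8.0/0.9833 = 8.136 cmH2O·s/L.
C = Vt/(Pplat − PEEP) = 412.99 / (23.5 − 7) = 412.99/16.5 = 25.03 mL/cmH2O.
τ = R × C = 8.136 × 0.02503 L/cmH2O = 0.2036 s.
Fraction remaining at end-expiration = e^(−Te/τ) = e^(−0.30/0.2036) = 0.2291 → 22.91%.

22.9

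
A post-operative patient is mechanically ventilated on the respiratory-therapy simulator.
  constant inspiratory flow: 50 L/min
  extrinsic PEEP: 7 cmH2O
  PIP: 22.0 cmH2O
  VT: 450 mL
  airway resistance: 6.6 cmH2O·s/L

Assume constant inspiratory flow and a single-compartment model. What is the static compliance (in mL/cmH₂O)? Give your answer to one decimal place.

47.4

Flow: 50 L/min ÷ 60 = 0.8333 L/s.
Equation of motion (constant flow): PIP = Vt/C + R·V̇ + PEEP.
Vt/C = PIP − R·V̇ − PEEP = 22.0 − 6.6×0.8333 − 7 = 22.0 − 5.5 − 7 = 9.5 cmH2O.
C = Vt / 9.5 = 450 / 9.5 = 47.368 mL/cmH2O.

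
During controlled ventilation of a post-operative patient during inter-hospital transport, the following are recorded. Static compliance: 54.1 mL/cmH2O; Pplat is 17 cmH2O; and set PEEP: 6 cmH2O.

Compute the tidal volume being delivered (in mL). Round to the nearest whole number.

595

Vt = Cstat × (Pplat − PEEP) = 54.1 × (17 − 6) = 54.1 × 11.0 = 595.1 mL.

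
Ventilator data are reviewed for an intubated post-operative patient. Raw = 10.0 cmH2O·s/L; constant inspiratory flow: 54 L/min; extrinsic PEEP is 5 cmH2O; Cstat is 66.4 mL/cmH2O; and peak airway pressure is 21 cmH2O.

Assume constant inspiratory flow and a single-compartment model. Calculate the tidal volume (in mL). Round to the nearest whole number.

Flow: 54 L/min ÷ 60 = 0.9 L/s.
Equation of motion (constant flow): PIP = Vt/C + R·V̇ + PEEP.
Vt/C = PIP − R·V̇ − PEEP = 21 − 9.0 − 5 = 7.0 cmH2O.
Vt = C × 7.0 = 66.4 × 7.0 = 464.8 mL.

465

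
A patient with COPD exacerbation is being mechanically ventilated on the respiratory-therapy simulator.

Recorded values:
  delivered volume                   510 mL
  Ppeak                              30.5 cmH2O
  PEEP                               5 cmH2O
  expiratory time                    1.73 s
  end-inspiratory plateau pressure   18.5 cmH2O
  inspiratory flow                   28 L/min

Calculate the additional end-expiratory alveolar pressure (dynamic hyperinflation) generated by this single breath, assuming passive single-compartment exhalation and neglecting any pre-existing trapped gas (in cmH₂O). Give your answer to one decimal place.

2.3

Flow: 28 L/min ÷ 60 = 0.4667 L/s.
R = (PIP − Pplat)/V̇ = (30.5 − 18.5) / 0.4667 = 12.0/0.4667 = 25.712 cmH2O·s/L.
C = Vt/(Pplat − PEEP) = 510.0 / (18.5 − 5) = 510.0/13.5 = 37.778 mL/cmH2O.
τ = R × C = 25.712 × 0.03778 L/cmH2O = 0.9714 s.
Fraction remaining = e^(−Te/τ) = e^(−1.73/0.9714) = 0.1685; trapped volume = 510.0 × 0.1685 = 85.935 mL.
Additional alveolar pressure from trapping ≈ V_trapped / C = 85.935 / 37.778 = 2.275 cmH2O.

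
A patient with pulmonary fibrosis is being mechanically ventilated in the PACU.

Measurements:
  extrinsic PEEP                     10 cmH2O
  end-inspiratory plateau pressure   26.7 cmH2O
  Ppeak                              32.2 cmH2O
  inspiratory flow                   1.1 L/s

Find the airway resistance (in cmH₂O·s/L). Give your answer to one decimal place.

5.0

Raw = (PIP − Pplat) / flow = (32.2 − 26.7) / 1.1 = 5.5 / 1.1 = 5.0 cmH2O·s/L.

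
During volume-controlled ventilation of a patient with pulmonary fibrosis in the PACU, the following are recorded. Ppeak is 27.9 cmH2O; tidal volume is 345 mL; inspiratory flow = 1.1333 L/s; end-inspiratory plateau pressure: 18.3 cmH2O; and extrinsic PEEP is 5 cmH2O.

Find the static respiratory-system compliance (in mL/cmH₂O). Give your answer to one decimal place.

Cstat = Vt / (Pplat − PEEP) = 345 / (18.3 − 5) = 345 / 13.3 = 25.94 mL/cmH2O.

25.9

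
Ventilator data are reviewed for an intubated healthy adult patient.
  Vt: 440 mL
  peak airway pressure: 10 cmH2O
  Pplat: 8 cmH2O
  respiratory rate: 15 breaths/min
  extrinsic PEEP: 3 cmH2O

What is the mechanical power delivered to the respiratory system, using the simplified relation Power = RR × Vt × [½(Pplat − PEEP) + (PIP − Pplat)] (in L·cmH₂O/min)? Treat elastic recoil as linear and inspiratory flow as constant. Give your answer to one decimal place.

29.7

Per-breath work = Vt × [½(Pplat−PEEP) + (PIP−Pplat)] = 0.440 × [0.5×5.0 + 2.0] = 0.440 × 4.5 = 1.98 L·cmH2O.
Power = 15 × 1.98 = 29.7 L·cmH2O/min.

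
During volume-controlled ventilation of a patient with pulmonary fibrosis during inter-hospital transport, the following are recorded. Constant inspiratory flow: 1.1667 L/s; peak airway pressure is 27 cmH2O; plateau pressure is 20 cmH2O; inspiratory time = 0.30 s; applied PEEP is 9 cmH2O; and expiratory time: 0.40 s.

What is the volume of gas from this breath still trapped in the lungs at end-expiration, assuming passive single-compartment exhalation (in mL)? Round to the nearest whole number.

Vt = flow × Ti = 1.1667 L/s × 0.30 s × 1000 mL/L = 350.01 mL.
R = (PIP − Pplat)/V̇ = (27 − 20) / 1.1667 = 7.0/1.1667 = 6.0 cmH2O·s/L.
C = Vt/(Pplat − PEEP) = 350.01 / (20 − 9) = 350.01/11.0 = 31.819 mL/cmH2O.
τ = R × C = 6.0 × 0.03182 L/cmH2O = 0.1909 s.
Fraction remaining = e^(−Te/τ) = e^(−0.40/0.1909) = 0.123.
Trapped volume = 350.01 × 0.123 = 43.051 mL.

43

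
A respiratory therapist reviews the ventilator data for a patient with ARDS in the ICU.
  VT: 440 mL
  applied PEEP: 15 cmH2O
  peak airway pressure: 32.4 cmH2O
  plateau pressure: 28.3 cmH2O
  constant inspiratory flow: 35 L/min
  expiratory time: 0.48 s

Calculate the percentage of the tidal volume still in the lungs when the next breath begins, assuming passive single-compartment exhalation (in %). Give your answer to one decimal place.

12.7

Flow: 35 L/min ÷ 60 = 0.5833 L/s.
R = (PIP − Pplat)/V̇ = (32.4 − 28.3) / 0.5833 = 4.1/0.5833 = 7.029 cmH2O·s/L.
C = Vt/(Pplat − PEEP) = 440.0 / (28.3 − 15) = 440.0/13.3 = 33.083 mL/cmH2O.
τ = R × C = 7.029 × 0.03308 L/cmH2O = 0.2325 s.
Fraction remaining at end-expiration = e^(−Te/τ) = e^(−0.48/0.2325) = 0.1269 → 12.69%.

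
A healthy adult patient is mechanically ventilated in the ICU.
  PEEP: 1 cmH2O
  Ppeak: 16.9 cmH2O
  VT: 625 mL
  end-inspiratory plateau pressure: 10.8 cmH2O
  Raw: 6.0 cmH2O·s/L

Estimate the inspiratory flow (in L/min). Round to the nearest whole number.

flow = (PIP − Pplat) / Raw = (16.9 − 10.8) / 6.0 = 1.017 L/s × 60 = 61.02 L/min.

61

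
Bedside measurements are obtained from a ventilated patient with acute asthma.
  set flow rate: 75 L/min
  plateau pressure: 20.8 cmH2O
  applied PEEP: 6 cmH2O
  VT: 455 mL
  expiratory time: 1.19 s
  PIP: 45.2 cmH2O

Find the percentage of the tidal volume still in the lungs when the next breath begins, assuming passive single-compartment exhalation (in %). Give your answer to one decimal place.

Flow: 75 L/min ÷ 60 = 1.25 L/s.
R = (PIP − Pplat)/V̇ = (45.2 − 20.8) / 1.25 = 24.4/1.25 = 19.52 cmH2O·s/L.
C = Vt/(Pplat − PEEP) = 455.0 / (20.8 − 6) = 455.0/14.8 = 30.743 mL/cmH2O.
τ = R × C = 19.52 × 0.03074 L/cmH2O = 0.6 s.
Fraction remaining at end-expiration = e^(−Te/τ) = e^(−1.19/0.6) = 0.1376 → 13.76%.

13.8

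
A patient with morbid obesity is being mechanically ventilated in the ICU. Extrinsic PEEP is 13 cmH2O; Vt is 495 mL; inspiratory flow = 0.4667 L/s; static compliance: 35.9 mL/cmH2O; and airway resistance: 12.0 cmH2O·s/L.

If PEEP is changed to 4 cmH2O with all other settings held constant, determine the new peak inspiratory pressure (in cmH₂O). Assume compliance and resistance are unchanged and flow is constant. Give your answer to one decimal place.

23.4

PIP = Vt/C + R·V̇ + PEEP (constant-flow equation of motion).
Only the baseline term changes: ΔPIP = ΔPEEP = 4 − 13 = -9.0 cmH2O.
Original PIP = 495/35.9 + 12.0×0.4667 + 13 = 32.389 cmH2O; new PIP = 32.389 + (-9.0) = 23.389 cmH2O.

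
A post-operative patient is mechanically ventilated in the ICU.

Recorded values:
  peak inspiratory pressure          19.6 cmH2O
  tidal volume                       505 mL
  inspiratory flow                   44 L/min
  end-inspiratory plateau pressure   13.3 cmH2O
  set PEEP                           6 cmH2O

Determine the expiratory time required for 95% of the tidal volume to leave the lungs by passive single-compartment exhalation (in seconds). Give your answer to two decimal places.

1.78

Flow: 44 L/min ÷ 60 = 0.7333 L/s.
R = (PIP − Pplat)/V̇ = (19.6 − 13.3) / 0.7333 = 6.3/0.7333 = 8.591 cmH2O·s/L.
C = Vt/(Pplat − PEEP) = 505.0 / (13.3 − 6) = 505.0/7.3 = 69.178 mL/cmH2O.
τ = R × C = 8.591 × 0.06918 L/cmH2O = 0.5943 s.
t = −τ·ln(1 − 0.95) = −0.5943·ln(0.05) = 1.78 s.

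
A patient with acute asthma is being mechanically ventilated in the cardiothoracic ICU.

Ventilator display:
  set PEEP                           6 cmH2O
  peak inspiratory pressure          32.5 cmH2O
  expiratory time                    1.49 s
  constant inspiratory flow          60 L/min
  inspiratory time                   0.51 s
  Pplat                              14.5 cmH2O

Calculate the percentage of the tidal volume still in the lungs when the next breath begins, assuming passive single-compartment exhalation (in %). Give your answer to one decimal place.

Flow: 60 L/min ÷ 60 = 1 L/s.
Vt = flow × Ti = 1 L/s × 0.51 s × 1000 mL/L = 510.0 mL.
R = (PIP − Pplat)/V̇ = (32.5 − 14.5) / 1 = 18.0/1 = 18.0 cmH2O·s/L.
C = Vt/(Pplat − PEEP) = 510.0 / (14.5 − 6) = 510.0/8.5 = 60.0 mL/cmH2O.
τ = R × C = 18.0 × 0.06 L/cmH2O = 1.08 s.
Fraction remaining at end-expiration = e^(−Te/τ) = e^(−1.49/1.08) = 0.2517 → 25.17%.

25.2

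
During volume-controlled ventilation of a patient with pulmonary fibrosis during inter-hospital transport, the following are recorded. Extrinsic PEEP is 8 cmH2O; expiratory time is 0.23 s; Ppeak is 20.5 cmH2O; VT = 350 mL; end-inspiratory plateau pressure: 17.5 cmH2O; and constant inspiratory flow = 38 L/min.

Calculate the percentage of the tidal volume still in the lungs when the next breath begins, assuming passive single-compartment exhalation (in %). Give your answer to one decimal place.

Flow: 38 L/min ÷ 60 = 0.6333 L/s.
R = (PIP − Pplat)/V̇ = (20.5 − 17.5) / 0.6333 = 3.0/0.6333 = 4.737 cmH2O·s/L.
C = Vt/(Pplat − PEEP) = 350.0 / (17.5 − 8) = 350.0/9.5 = 36.842 mL/cmH2O.
τ = R × C = 4.737 × 0.03684 L/cmH2O = 0.1745 s.
Fraction remaining at end-expiration = e^(−Te/τ) = e^(−0.23/0.1745) = 0.2677 → 26.77%.

26.8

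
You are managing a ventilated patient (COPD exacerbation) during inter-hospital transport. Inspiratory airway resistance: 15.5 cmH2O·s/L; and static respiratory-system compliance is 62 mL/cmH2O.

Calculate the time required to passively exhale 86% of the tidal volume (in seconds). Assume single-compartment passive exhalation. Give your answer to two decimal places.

1.89

τ = R × C = 15.5 × 62 mL/cmH2O = 15.5 × 0.062 L/cmH2O = 0.961 s.
Exhaled fraction f = 1 − e^(−t/τ) → t = −τ·ln(1 − f) = −0.961·ln(0.14) = 1.889 s.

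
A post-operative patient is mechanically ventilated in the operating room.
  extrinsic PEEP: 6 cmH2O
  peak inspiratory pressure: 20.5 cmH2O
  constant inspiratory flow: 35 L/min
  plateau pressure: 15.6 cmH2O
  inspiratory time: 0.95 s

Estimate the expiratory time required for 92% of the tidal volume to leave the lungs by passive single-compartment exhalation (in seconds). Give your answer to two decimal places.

1.22

Flow: 35 L/min ÷ 60 = 0.5833 L/s.
Vt = flow × Ti = 0.5833 L/s × 0.95 s × 1000 mL/L = 554.14 mL.
R = (PIP − Pplat)/V̇ = (20.5 − 15.6) / 0.5833 = 4.9/0.5833 = 8.4 cmH2O·s/L.
C = Vt/(Pplat − PEEP) = 554.14 / (15.6 − 6) = 554.14/9.6 = 57.723 mL/cmH2O.
τ = R × C = 8.4 × 0.05772 L/cmH2O = 0.4848 s.
t = −τ·ln(1 − 0.92) = −0.4848·ln(0.08) = 1.224 s.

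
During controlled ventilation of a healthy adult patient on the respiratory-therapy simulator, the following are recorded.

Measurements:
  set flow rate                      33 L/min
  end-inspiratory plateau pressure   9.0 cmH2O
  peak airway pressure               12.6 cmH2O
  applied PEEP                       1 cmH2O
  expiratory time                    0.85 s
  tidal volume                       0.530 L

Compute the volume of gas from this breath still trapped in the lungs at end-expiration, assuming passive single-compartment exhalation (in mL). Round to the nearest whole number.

75

Flow: 33 L/min ÷ 60 = 0.55 L/s.
R = (PIP − Pplat)/V̇ = (12.6 − 9.0) / 0.55 = 3.6/0.55 = 6.545 cmH2O·s/L.
C = Vt/(Pplat − PEEP) = 530.0 / (9.0 − 1) = 530.0/8.0 = 66.25 mL/cmH2O.
τ = R × C = 6.545 × 0.06625 L/cmH2O = 0.4336 s.
Fraction remaining = e^(−Te/τ) = e^(−0.85/0.4336) = 0.1408.
Trapped volume = 530.0 × 0.1408 = 74.624 mL.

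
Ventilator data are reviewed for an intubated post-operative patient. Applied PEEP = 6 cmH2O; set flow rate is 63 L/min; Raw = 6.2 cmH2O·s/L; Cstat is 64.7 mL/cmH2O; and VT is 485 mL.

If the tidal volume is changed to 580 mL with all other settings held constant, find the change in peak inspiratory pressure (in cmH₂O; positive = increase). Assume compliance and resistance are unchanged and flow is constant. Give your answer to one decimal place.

1.5

PIP = Vt/C + R·V̇ + PEEP (constant-flow equation of motion).
Only the elastic term changes: ΔPIP = ΔVt / C = (580 − 485) / 64.7 = 1.468 cmH2O.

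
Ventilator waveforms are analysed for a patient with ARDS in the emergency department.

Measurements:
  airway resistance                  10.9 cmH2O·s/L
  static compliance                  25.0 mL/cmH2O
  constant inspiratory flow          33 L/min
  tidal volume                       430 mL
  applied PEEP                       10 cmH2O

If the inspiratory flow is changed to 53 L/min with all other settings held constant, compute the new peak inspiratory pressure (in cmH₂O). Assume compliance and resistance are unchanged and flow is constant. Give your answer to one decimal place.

36.8

Flow: 33 L/min ÷ 60 = 0.55 L/s.
New flow: 53 L/min ÷ 60 = 0.8833 L/s.
PIP = Vt/C + R·V̇ + PEEP (constant-flow equation of motion).
Only the resistive term changes: ΔPIP = R × ΔV̇ = 10.9 × (0.8833 − 0.55) = 10.9 × 0.3333 = 3.633 cmH2O.
Original PIP = 430/25.0 + 10.9×0.55 + 10 = 33.195 cmH2O; new PIP = 33.195 + (3.633) = 36.828 cmH2O.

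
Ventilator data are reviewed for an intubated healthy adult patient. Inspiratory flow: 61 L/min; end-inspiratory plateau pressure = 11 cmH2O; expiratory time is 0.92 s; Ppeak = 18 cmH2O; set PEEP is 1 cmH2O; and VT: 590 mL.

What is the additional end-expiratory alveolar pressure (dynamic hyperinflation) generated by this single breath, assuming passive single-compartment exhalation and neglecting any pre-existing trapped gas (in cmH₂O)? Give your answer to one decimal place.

Flow: 61 L/min ÷ 60 = 1.0167 L/s.
R = (PIP − Pplat)/V̇ = (18 − 11) / 1.0167 = 7.0/1.0167 = 6.885 cmH2O·s/L.
C = Vt/(Pplat − PEEP) = 590.0 / (11 − 1) = 590.0/10.0 = 59.0 mL/cmH2O.
τ = R × C = 6.885 × 0.059 L/cmH2O = 0.4062 s.
Fraction remaining = e^(−Te/τ) = e^(−0.92/0.4062) = 0.1038; trapped volume = 590.0 × 0.1038 = 61.242 mL.
Additional alveolar pressure from trapping ≈ V_trapped / C = 61.242 / 59.0 = 1.038 cmH2O.

1.0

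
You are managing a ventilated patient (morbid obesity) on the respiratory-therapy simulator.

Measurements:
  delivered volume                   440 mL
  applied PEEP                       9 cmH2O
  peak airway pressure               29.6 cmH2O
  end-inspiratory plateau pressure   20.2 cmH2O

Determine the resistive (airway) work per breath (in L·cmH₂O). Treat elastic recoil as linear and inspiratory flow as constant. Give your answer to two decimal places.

4.14

With constant inspiratory flow the resistive pressure is constant at PIP − Pplat = 29.6 − 20.2 = 9.4 cmH2O, so resistive work = 9.4 × 0.440 = 4.136 L·cmH2O.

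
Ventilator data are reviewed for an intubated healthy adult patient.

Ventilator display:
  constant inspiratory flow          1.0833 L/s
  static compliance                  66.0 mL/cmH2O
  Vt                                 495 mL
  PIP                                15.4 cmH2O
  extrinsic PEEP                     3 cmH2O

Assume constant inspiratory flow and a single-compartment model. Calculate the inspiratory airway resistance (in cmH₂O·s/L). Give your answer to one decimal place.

4.5

Equation of motion (constant flow): PIP = Vt/C + R·V̇ + PEEP.
R·V̇ = PIP − Vt/C − PEEP = 15.4 − 495/66.0 − 3 = 15.4 − 7.5 − 3 = 4.9 cmH2O.
R = 4.9 / 1.0833 = 4.523 cmH2O·s/L.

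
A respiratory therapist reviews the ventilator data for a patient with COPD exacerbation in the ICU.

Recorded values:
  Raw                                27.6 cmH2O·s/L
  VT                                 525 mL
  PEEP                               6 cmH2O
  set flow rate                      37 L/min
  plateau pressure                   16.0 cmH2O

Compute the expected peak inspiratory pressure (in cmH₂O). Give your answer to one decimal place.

33.0

Flow: 37 L/min ÷ 60 = 0.6167 L/s.
PIP = Pplat + Raw × flow = 16.0 + 27.6 × 0.6167 = 16.0 + 17.021 = 33.021 cmH2O.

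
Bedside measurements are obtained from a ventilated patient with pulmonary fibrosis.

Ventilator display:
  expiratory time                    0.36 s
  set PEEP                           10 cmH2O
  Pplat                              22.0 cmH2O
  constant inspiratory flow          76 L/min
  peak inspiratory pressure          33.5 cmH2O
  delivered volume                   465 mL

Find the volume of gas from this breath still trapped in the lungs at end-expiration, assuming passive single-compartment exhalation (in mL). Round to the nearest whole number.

Flow: 76 L/min ÷ 60 = 1.2667 L/s.
R = (PIP − Pplat)/V̇ = (33.5 − 22.0) / 1.2667 = 11.5/1.2667 = 9.079 cmH2O·s/L.
C = Vt/(Pplat − PEEP) = 465.0 / (22.0 − 10) = 465.0/12.0 = 38.75 mL/cmH2O.
τ = R × C = 9.079 × 0.03875 L/cmH2O = 0.3518 s.
Fraction remaining = e^(−Te/τ) = e^(−0.36/0.3518) = 0.3594.
Trapped volume = 465.0 × 0.3594 = 167.12 mL.

167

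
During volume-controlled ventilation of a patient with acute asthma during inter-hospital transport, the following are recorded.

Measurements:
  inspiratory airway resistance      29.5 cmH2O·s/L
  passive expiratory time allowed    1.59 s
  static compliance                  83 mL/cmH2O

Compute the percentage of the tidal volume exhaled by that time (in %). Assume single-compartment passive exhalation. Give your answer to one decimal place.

τ = R × C = 29.5 × 83 mL/cmH2O = 29.5 × 0.083 L/cmH2O = 2.449 s.
Passive exhalation: V(t)/V₀ = e^(−t/τ) = e^(−1.59/2.449) = 0.5224.
Fraction exhaled = 1 − 0.5224 = 0.4776 → 47.76%.

47.8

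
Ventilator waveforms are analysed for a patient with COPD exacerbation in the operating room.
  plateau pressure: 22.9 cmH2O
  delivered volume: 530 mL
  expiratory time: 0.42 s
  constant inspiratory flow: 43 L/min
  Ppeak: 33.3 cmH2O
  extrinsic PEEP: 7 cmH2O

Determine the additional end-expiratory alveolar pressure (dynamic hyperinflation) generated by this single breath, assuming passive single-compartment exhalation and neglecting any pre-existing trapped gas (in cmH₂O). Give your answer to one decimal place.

Flow: 43 L/min ÷ 60 = 0.7167 L/s.
R = (PIP − Pplat)/V̇ = (33.3 − 22.9) / 0.7167 = 10.4/0.7167 = 14.511 cmH2O·s/L.
C = Vt/(Pplat − PEEP) = 530.0 / (22.9 − 7) = 530.0/15.9 = 33.333 mL/cmH2O.
τ = R × C = 14.511 × 0.03333 L/cmH2O = 0.4837 s.
Fraction remaining = e^(−Te/τ) = e^(−0.42/0.4837) = 0.4197; trapped volume = 530.0 × 0.4197 = 222.44 mL.
Additional alveolar pressure from trapping ≈ V_trapped / C = 222.44 / 33.333 = 6.673 cmH2O.

6.7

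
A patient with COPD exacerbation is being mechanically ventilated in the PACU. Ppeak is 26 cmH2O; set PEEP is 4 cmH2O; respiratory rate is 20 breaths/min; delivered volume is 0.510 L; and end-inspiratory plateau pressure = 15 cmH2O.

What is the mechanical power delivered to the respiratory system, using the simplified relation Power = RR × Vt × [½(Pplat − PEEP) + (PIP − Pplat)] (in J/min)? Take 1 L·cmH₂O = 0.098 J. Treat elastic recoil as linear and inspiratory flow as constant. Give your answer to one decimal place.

16.5

Per-breath work = Vt × [½(Pplat−PEEP) + (PIP−Pplat)] = 0.510 × [0.5×11.0 + 11.0] = 0.510 × 16.5 = 8.415 L·cmH2O.
Power = 20 × 8.415 = 168.3 L·cmH2O/min.
× 0.098 J/(L·cmH2O) → 16.493 J/min.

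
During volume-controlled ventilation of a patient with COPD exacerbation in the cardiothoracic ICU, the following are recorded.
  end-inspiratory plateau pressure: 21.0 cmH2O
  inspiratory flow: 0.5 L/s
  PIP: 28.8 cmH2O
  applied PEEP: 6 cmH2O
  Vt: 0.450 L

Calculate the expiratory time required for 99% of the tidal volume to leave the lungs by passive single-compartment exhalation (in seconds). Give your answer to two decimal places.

R = (PIP − Pplat)/V̇ = (28.8 − 21.0) / 0.5 = 7.8/0.5 = 15.6 cmH2O·s/L.
C = Vt/(Pplat − PEEP) = 450.0 / (21.0 − 6) = 450.0/15.0 = 30.0 mL/cmH2O.
τ = R × C = 15.6 × 0.03 L/cmH2O = 0.468 s.
t = −τ·ln(1 − 0.99) = −0.468·ln(0.01) = 2.155 s.

2.16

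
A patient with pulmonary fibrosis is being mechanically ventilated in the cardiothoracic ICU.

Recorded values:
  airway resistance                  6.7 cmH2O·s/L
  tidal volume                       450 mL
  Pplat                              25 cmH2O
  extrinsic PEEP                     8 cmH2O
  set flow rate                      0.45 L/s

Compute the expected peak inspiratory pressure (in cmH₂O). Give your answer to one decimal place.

PIP = Pplat + Raw × flow = 25 + 6.7 × 0.45 = 25 + 3.015 = 28.015 cmH2O.

28.0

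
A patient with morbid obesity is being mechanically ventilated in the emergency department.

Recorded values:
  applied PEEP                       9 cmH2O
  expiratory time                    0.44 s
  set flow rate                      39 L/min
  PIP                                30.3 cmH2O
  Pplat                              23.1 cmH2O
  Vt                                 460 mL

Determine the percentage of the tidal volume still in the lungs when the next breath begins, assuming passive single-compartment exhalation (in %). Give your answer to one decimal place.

Flow: 39 L/min ÷ 60 = 0.65 L/s.
R = (PIP − Pplat)/V̇ = (30.3 − 23.1) / 0.65 = 7.2/0.65 = 11.077 cmH2O·s/L.
C = Vt/(Pplat − PEEP) = 460.0 / (23.1 − 9) = 460.0/14.1 = 32.624 mL/cmH2O.
τ = R × C = 11.077 × 0.03262 L/cmH2O = 0.3613 s.
Fraction remaining at end-expiration = e^(−Te/τ) = e^(−0.44/0.3613) = 0.2959 → 29.59%.

29.6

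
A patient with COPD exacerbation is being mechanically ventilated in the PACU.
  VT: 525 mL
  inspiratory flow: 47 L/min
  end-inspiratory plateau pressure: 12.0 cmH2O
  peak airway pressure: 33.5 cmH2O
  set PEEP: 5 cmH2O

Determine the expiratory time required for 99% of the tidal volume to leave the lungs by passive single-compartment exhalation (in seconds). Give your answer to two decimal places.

Flow: 47 L/min ÷ 60 = 0.7833 L/s.
R = (PIP − Pplat)/V̇ = (33.5 − 12.0) / 0.7833 = 21.5/0.7833 = 27.448 cmH2O·s/L.
C = Vt/(Pplat − PEEP) = 525.0 / (12.0 − 5) = 525.0/7.0 = 75.0 mL/cmH2O.
τ = R × C = 27.448 × 0.075 L/cmH2O = 2.059 s.
t = −τ·ln(1 − 0.99) = −2.059·ln(0.01) = 9.482 s.

9.48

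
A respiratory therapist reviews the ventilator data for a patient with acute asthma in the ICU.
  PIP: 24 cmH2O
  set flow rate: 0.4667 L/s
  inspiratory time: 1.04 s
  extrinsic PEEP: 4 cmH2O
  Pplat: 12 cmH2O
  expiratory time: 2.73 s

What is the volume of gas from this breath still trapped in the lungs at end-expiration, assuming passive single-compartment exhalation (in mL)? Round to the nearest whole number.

84

Vt = flow × Ti = 0.4667 L/s × 1.04 s × 1000 mL/L = 485.37 mL.
R = (PIP − Pplat)/V̇ = (24 − 12) / 0.4667 = 12.0/0.4667 = 25.712 cmH2O·s/L.
C = Vt/(Pplat − PEEP) = 485.37 / (12 − 4) = 485.37/8.0 = 60.671 mL/cmH2O.
τ = R × C = 25.712 × 0.06067 L/cmH2O = 1.56 s.
Fraction remaining = e^(−Te/τ) = e^(−2.73/1.56) = 0.1738.
Trapped volume = 485.37 × 0.1738 = 84.357 mL.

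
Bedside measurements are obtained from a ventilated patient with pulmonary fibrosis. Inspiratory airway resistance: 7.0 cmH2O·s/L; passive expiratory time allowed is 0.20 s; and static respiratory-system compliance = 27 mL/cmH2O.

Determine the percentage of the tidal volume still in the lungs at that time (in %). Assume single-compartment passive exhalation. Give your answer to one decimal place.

34.7

τ = R × C = 7.0 × 27 mL/cmH2O = 7.0 × 0.027 L/cmH2O = 0.189 s.
Passive exhalation: V(t)/V₀ = e^(−t/τ) = e^(−0.20/0.189) = 0.3471.
Fraction remaining = 0.3471 → 34.71%.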